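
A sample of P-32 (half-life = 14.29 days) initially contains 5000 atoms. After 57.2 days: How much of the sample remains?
N = N₀(1/2)^(t/t½) = 311.9 atoms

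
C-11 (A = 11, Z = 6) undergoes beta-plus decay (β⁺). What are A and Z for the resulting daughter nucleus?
Daughter: A = 11, Z = 5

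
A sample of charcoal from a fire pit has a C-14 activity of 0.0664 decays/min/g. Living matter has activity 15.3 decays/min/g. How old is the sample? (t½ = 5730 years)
Age = t½ × log₂(A₀/A) = 44970 years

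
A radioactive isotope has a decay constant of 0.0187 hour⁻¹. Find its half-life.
t½ = ln(2)/λ = 37.07 hours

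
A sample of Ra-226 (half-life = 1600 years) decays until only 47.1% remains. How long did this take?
t = t½ × log₂(N₀/N) = 1738 years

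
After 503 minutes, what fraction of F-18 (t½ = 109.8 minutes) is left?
N/N₀ = (1/2)^(t/t½) = 0.04178 = 4.18%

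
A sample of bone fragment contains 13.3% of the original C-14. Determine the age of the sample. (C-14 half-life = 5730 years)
Age = t½ × log₂(1/ratio) = 16680 years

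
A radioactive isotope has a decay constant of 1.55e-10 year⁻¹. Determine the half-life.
t½ = ln(2)/λ = 4.472e9 years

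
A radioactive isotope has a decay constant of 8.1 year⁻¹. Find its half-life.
t½ = ln(2)/λ = 0.08557 years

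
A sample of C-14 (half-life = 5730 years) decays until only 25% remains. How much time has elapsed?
t = t½ × log₂(N₀/N) = 11460 years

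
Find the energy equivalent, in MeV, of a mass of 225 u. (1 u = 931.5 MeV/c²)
E = mc² = 2.096e5 MeV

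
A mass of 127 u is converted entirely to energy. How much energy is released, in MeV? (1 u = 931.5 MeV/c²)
E = mc² = 1.183e5 MeV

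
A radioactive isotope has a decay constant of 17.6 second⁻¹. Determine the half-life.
t½ = ln(2)/λ = 0.03938 seconds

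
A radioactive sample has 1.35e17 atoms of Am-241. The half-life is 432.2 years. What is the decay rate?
A = λN = 2.165e14 decays/year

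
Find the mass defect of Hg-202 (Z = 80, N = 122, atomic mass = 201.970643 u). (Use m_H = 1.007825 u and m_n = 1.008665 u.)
Δm = Z·m_H + N·m_n − M = 1.712 u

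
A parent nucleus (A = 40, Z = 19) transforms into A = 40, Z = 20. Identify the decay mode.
ΔA = 0, ΔZ = +1 ⇒ beta-minus decay (β⁻)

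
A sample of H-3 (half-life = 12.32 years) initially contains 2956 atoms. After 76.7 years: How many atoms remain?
N = N₀(1/2)^(t/t½) = 39.5 atoms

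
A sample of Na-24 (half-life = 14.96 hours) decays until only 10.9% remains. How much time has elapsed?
t = t½ × log₂(N₀/N) = 47.84 hours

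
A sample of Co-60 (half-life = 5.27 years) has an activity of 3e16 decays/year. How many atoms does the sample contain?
N = A/λ = 2.281e17 atoms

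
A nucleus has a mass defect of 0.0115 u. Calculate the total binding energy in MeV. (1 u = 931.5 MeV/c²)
B.E. = Δm × 931.5 = 10.71 MeV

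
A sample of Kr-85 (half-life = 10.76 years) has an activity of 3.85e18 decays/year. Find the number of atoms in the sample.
N = A/λ = 5.977e19 atoms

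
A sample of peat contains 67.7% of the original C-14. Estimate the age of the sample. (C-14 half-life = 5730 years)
Age = t½ × log₂(1/ratio) = 3225 years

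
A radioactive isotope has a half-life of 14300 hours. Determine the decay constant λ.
λ = ln(2)/t½ = 4.847e-5 hour⁻¹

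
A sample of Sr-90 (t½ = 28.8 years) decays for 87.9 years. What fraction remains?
N/N₀ = (1/2)^(t/t½) = 0.1206 = 12.1%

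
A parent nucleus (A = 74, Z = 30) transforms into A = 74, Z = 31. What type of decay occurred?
ΔA = 0, ΔZ = +1 ⇒ beta-minus decay (β⁻)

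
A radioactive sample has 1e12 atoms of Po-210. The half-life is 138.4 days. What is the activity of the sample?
A = λN = 5.008e9 decays/day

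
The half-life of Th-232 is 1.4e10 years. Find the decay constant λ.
λ = ln(2)/t½ = 4.951e-11 year⁻¹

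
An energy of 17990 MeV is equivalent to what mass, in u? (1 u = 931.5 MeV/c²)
m = E/c² = 19.31 u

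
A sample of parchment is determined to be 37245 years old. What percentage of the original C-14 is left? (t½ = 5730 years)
N/N₀ = (1/2)^(t/t½) = 0.01105 = 1.1%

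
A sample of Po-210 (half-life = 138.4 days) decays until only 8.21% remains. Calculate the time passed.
t = t½ × log₂(N₀/N) = 499.1 days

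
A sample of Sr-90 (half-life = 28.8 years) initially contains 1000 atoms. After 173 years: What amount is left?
N = N₀(1/2)^(t/t½) = 15.55 atoms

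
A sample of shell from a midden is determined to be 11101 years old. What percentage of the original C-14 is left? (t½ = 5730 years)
N/N₀ = (1/2)^(t/t½) = 0.2611 = 26.1%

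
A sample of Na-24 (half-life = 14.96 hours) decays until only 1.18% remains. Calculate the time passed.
t = t½ × log₂(N₀/N) = 95.82 hours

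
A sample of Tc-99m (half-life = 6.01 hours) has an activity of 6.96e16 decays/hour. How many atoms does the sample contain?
N = A/λ = 6.035e17 atoms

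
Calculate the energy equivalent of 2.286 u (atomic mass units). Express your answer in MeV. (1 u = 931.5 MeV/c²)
E = mc² = 2129 MeV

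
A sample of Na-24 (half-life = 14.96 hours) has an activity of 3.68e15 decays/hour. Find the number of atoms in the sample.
N = A/λ = 7.942e16 atoms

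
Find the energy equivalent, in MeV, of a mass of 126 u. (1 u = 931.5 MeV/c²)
E = mc² = 1.174e5 MeV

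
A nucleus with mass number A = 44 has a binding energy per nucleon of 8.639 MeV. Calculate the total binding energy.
B.E. = 8.639 × 44 = 380.1 MeV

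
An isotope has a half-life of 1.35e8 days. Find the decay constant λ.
λ = ln(2)/t½ = 5.134e-9 day⁻¹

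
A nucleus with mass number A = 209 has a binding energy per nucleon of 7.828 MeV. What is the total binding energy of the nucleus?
B.E. = 7.828 × 209 = 1636 MeV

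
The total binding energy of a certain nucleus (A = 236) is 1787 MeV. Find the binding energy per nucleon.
B.E./A = 1787/236 = 7.572 MeV/nucleon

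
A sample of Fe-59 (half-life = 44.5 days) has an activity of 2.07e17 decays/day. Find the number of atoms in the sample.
N = A/λ = 1.329e19 atoms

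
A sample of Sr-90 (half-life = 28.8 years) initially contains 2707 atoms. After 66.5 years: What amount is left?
N = N₀(1/2)^(t/t½) = 546.3 atoms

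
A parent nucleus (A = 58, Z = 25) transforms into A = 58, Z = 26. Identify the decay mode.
ΔA = 0, ΔZ = +1 ⇒ beta-minus decay (β⁻)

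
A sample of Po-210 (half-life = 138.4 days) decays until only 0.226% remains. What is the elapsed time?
t = t½ × log₂(N₀/N) = 1216 days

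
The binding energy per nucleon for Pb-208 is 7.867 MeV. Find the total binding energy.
B.E. = 7.867 × 208 = 1636 MeV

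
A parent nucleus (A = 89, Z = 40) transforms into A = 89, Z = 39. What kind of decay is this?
ΔA = 0, ΔZ = -1 ⇒ beta-plus decay (β⁺) or electron capture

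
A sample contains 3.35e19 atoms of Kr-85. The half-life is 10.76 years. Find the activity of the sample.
A = λN = 2.158e18 decays/year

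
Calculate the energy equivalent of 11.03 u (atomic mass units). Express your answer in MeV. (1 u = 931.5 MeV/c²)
E = mc² = 10270 MeV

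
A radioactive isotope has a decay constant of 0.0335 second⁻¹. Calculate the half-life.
t½ = ln(2)/λ = 20.69 seconds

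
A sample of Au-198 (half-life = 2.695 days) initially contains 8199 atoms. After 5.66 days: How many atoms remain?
N = N₀(1/2)^(t/t½) = 1912 atoms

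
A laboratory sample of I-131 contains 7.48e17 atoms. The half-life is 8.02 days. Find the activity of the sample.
A = λN = 6.465e16 decays/day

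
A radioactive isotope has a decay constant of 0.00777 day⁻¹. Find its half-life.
t½ = ln(2)/λ = 89.21 days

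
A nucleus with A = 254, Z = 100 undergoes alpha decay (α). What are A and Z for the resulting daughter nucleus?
Daughter: A = 250, Z = 98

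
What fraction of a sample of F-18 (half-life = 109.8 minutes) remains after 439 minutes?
N/N₀ = (1/2)^(t/t½) = 0.06258 = 6.26%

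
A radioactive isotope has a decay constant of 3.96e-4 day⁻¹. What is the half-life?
t½ = ln(2)/λ = 1750 days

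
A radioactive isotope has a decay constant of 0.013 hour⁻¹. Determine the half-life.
t½ = ln(2)/λ = 53.32 hours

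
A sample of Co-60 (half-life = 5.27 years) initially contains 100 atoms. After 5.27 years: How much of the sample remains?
N = N₀(1/2)^(t/t½) = 50 atoms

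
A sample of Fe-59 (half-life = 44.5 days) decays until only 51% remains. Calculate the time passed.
t = t½ × log₂(N₀/N) = 43.23 days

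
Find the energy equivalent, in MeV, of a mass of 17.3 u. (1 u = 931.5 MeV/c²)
E = mc² = 16110 MeV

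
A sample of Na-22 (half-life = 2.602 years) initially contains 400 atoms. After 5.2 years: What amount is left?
N = N₀(1/2)^(t/t½) = 100.1 atoms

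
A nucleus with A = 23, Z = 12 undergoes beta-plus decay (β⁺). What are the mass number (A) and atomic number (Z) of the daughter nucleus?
Daughter: A = 23, Z = 11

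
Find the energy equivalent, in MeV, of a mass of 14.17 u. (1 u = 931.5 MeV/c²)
E = mc² = 13200 MeV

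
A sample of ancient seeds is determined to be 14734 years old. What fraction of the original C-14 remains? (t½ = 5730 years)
N/N₀ = (1/2)^(t/t½) = 0.1682 = 16.8%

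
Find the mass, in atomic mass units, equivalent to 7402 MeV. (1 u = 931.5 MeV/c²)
m = E/c² = 7.946 u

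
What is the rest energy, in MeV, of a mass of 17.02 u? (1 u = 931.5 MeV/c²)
E = mc² = 15850 MeV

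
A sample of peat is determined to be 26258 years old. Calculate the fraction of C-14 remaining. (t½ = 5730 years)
N/N₀ = (1/2)^(t/t½) = 0.04174 = 4.17%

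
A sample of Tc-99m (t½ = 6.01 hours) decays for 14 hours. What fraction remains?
N/N₀ = (1/2)^(t/t½) = 0.199 = 19.9%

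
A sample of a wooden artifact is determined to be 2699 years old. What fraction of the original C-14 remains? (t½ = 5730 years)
N/N₀ = (1/2)^(t/t½) = 0.7214 = 72.1%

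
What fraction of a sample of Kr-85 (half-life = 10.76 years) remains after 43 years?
N/N₀ = (1/2)^(t/t½) = 0.06266 = 6.27%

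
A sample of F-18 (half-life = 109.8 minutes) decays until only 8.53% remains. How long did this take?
t = t½ × log₂(N₀/N) = 389.9 minutes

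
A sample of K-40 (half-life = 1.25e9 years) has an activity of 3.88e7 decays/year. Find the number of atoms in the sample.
N = A/λ = 6.997e16 atoms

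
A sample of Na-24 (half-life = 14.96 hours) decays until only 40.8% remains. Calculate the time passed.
t = t½ × log₂(N₀/N) = 19.35 hours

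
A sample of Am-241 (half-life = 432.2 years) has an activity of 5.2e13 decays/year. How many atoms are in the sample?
N = A/λ = 3.242e16 atoms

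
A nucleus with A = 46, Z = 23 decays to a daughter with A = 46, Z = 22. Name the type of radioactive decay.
ΔA = 0, ΔZ = -1 ⇒ beta-plus decay (β⁺) or electron capture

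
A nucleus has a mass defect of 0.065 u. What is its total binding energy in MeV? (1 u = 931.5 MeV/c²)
B.E. = Δm × 931.5 = 60.55 MeV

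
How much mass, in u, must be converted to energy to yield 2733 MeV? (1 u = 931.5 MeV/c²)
m = E/c² = 2.934 u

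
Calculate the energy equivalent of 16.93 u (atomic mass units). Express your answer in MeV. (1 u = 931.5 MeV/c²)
E = mc² = 15770 MeV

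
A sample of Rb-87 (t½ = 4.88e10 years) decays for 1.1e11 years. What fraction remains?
N/N₀ = (1/2)^(t/t½) = 0.2096 = 21%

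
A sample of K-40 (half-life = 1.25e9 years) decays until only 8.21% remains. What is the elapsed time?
t = t½ × log₂(N₀/N) = 4.508e9 years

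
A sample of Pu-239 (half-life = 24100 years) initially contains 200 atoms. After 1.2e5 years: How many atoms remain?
N = N₀(1/2)^(t/t½) = 6.341 atoms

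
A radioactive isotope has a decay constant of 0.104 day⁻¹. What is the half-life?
t½ = ln(2)/λ = 6.665 days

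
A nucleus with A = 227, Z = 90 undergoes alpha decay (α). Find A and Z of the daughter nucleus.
Daughter: A = 223, Z = 88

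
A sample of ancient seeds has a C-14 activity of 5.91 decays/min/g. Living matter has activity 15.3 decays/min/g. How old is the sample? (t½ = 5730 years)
Age = t½ × log₂(A₀/A) = 7863 years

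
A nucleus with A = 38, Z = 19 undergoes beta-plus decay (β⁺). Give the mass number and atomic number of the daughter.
Daughter: A = 38, Z = 18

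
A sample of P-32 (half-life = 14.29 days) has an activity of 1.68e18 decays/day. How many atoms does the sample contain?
N = A/λ = 3.464e19 atoms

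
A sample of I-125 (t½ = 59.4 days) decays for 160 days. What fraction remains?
N/N₀ = (1/2)^(t/t½) = 0.1546 = 15.5%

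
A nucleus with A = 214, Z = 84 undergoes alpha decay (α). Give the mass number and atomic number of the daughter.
Daughter: A = 210, Z = 82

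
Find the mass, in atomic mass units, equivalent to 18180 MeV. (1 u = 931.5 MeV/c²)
m = E/c² = 19.52 u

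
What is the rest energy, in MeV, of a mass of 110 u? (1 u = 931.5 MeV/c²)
E = mc² = 1.025e5 MeV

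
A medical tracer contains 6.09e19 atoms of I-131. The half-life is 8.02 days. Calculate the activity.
A = λN = 5.263e18 decays/day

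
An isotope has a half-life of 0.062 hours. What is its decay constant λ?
λ = ln(2)/t½ = 11.18 hour⁻¹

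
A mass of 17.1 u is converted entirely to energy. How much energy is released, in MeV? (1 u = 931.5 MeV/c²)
E = mc² = 15930 MeV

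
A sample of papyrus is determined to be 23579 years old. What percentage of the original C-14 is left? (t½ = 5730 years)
N/N₀ = (1/2)^(t/t½) = 0.05771 = 5.77%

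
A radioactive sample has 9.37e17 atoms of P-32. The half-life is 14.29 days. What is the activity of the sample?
A = λN = 4.545e16 decays/day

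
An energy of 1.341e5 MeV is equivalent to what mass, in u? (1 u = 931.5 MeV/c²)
m = E/c² = 144 u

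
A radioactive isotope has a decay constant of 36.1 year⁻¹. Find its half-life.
t½ = ln(2)/λ = 0.0192 years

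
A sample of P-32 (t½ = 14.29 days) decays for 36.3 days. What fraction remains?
N/N₀ = (1/2)^(t/t½) = 0.1719 = 17.2%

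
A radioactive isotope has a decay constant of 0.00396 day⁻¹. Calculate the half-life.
t½ = ln(2)/λ = 175 days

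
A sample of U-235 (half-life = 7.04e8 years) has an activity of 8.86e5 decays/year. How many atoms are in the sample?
N = A/λ = 8.999e14 atoms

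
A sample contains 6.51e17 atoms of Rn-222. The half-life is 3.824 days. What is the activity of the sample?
A = λN = 1.18e17 decays/day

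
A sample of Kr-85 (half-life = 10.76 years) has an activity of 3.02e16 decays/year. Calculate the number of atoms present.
N = A/λ = 4.688e17 atoms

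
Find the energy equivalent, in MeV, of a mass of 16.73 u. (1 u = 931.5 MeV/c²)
E = mc² = 15580 MeV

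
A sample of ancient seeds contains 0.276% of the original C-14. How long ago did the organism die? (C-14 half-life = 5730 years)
Age = t½ × log₂(1/ratio) = 48710 years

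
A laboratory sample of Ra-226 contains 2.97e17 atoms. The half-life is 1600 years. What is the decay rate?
A = λN = 1.287e14 decays/year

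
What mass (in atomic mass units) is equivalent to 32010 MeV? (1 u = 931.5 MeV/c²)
m = E/c² = 34.36 u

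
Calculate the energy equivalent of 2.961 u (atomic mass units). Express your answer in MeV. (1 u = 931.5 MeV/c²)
E = mc² = 2758 MeV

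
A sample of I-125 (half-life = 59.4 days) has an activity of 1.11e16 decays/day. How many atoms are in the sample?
N = A/λ = 9.512e17 atoms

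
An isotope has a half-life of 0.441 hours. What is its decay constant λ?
λ = ln(2)/t½ = 1.572 hour⁻¹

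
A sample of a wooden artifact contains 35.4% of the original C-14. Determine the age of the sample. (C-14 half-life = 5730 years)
Age = t½ × log₂(1/ratio) = 8585 years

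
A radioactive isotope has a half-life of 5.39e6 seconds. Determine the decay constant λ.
λ = ln(2)/t½ = 1.286e-7 second⁻¹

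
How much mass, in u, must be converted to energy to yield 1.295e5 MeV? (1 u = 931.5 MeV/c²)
m = E/c² = 139 u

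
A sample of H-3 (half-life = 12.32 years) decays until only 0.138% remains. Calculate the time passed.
t = t½ × log₂(N₀/N) = 117.1 years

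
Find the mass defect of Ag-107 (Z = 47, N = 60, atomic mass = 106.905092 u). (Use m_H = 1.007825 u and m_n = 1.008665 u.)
Δm = Z·m_H + N·m_n − M = 0.9826 u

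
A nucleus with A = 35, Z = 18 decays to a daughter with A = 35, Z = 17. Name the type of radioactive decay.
ΔA = 0, ΔZ = -1 ⇒ beta-plus decay (β⁺) or electron capture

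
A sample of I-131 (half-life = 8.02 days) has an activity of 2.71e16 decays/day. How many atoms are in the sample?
N = A/λ = 3.136e17 atoms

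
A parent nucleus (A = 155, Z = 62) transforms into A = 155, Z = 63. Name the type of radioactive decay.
ΔA = 0, ΔZ = +1 ⇒ beta-minus decay (β⁻)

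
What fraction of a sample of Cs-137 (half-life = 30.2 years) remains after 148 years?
N/N₀ = (1/2)^(t/t½) = 0.03348 = 3.35%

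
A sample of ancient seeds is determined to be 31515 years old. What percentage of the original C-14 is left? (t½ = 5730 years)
N/N₀ = (1/2)^(t/t½) = 0.0221 = 2.21%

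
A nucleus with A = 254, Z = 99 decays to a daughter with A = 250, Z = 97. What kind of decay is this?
ΔA = -4, ΔZ = -2 ⇒ alpha decay (α)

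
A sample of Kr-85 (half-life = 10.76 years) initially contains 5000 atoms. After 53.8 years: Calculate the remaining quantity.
N = N₀(1/2)^(t/t½) = 156.2 atoms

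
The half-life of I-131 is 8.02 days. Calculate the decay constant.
λ = ln(2)/t½ = 0.08643 day⁻¹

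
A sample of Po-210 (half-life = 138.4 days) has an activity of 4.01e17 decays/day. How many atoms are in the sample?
N = A/λ = 8.007e19 atoms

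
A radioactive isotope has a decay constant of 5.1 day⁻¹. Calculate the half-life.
t½ = ln(2)/λ = 0.1359 days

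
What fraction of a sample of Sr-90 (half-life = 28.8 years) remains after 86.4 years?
N/N₀ = (1/2)^(t/t½) = 0.125 = 12.5%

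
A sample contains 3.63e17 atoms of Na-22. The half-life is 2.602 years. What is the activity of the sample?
A = λN = 9.67e16 decays/year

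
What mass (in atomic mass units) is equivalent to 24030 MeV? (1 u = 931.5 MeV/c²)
m = E/c² = 25.8 u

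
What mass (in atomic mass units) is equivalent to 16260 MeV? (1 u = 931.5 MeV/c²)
m = E/c² = 17.46 u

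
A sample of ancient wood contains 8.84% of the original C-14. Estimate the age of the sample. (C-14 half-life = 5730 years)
Age = t½ × log₂(1/ratio) = 20050 years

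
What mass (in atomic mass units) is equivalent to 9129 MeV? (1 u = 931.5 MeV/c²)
m = E/c² = 9.8 u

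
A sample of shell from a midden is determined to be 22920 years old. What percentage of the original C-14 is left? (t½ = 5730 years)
N/N₀ = (1/2)^(t/t½) = 0.0625 = 6.25%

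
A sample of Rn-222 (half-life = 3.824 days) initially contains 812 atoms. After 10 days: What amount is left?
N = N₀(1/2)^(t/t½) = 132.5 atoms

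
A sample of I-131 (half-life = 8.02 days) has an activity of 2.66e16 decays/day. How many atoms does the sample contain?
N = A/λ = 3.078e17 atoms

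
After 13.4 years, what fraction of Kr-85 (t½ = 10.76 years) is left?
N/N₀ = (1/2)^(t/t½) = 0.4218 = 42.2%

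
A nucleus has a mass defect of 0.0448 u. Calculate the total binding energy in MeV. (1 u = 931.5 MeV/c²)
B.E. = Δm × 931.5 = 41.73 MeV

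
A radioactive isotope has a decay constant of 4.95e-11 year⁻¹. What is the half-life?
t½ = ln(2)/λ = 1.4e10 years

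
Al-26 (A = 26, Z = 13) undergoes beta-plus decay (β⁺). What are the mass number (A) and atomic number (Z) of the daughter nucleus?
Daughter: A = 26, Z = 12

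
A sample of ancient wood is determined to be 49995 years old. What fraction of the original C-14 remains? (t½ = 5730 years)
N/N₀ = (1/2)^(t/t½) = 0.002363 = 0.236%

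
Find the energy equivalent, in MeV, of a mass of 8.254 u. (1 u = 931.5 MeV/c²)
E = mc² = 7689 MeV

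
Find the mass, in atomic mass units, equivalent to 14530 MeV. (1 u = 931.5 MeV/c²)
m = E/c² = 15.6 u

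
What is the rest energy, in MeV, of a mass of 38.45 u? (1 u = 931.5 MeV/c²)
E = mc² = 35820 MeV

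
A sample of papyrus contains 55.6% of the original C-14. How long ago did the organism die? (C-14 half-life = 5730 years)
Age = t½ × log₂(1/ratio) = 4852 years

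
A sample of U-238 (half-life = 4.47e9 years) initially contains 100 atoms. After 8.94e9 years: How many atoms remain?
N = N₀(1/2)^(t/t½) = 25 atoms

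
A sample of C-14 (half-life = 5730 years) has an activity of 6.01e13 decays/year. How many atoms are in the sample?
N = A/λ = 4.968e17 atoms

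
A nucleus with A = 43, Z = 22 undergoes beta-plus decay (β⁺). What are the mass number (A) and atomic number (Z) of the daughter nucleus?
Daughter: A = 43, Z = 21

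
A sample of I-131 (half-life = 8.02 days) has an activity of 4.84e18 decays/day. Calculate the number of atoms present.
N = A/λ = 5.6e19 atoms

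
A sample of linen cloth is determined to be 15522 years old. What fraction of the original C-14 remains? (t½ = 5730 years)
N/N₀ = (1/2)^(t/t½) = 0.1529 = 15.3%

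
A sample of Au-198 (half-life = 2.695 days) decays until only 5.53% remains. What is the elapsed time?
t = t½ × log₂(N₀/N) = 11.26 days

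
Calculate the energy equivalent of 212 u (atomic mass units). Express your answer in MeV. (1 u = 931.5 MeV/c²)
E = mc² = 1.975e5 MeV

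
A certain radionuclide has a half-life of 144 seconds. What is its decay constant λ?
λ = ln(2)/t½ = 0.004814 second⁻¹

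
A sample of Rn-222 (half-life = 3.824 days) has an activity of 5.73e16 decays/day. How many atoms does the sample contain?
N = A/λ = 3.161e17 atoms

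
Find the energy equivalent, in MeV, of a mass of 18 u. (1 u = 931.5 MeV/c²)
E = mc² = 16770 MeV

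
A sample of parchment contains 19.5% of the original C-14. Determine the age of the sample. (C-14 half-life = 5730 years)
Age = t½ × log₂(1/ratio) = 13510 years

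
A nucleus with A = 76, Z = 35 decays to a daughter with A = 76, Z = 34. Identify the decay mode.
ΔA = 0, ΔZ = -1 ⇒ beta-plus decay (β⁺) or electron capture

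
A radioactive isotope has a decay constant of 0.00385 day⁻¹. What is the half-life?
t½ = ln(2)/λ = 180 days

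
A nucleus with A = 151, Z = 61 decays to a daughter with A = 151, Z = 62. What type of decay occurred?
ΔA = 0, ΔZ = +1 ⇒ beta-minus decay (β⁻)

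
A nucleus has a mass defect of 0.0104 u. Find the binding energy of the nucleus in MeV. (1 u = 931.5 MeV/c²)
B.E. = Δm × 931.5 = 9.688 MeV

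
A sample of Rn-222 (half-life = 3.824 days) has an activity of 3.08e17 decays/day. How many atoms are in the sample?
N = A/λ = 1.699e18 atoms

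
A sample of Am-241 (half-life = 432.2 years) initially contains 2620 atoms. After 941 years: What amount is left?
N = N₀(1/2)^(t/t½) = 579.3 atoms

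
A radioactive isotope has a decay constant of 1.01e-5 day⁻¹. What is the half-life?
t½ = ln(2)/λ = 68630 days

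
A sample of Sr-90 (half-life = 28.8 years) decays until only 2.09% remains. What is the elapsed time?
t = t½ × log₂(N₀/N) = 160.7 years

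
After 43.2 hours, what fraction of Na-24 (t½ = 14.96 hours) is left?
N/N₀ = (1/2)^(t/t½) = 0.1351 = 13.5%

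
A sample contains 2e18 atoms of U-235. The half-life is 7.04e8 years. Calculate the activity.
A = λN = 1.969e9 decays/year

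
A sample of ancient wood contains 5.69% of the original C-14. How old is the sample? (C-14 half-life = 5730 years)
Age = t½ × log₂(1/ratio) = 23700 years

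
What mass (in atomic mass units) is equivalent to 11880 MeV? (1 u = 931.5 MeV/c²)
m = E/c² = 12.75 u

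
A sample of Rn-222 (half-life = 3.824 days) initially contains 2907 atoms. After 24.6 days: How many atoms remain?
N = N₀(1/2)^(t/t½) = 33.64 atoms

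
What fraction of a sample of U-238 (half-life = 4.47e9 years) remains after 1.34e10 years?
N/N₀ = (1/2)^(t/t½) = 0.1252 = 12.5%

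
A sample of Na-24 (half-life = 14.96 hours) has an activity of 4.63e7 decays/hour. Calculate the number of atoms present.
N = A/λ = 9.993e8 atoms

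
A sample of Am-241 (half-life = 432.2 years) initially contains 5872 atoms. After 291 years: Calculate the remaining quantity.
N = N₀(1/2)^(t/t½) = 3682 atoms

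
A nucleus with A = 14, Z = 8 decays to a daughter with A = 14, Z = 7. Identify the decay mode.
ΔA = 0, ΔZ = -1 ⇒ beta-plus decay (β⁺) or electron capture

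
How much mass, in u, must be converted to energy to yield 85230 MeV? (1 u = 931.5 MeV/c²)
m = E/c² = 91.5 u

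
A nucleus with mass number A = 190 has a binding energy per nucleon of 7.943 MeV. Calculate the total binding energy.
B.E. = 7.943 × 190 = 1509 MeV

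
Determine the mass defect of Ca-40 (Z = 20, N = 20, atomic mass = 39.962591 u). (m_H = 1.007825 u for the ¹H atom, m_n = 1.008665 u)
Δm = Z·m_H + N·m_n − M = 0.3672 u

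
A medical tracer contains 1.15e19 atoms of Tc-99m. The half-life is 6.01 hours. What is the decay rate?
A = λN = 1.326e18 decays/hour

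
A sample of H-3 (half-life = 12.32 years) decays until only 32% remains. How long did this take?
t = t½ × log₂(N₀/N) = 20.25 years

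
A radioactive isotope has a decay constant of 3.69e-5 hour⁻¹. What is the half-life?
t½ = ln(2)/λ = 18780 hours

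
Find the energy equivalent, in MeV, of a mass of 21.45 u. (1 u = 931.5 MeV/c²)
E = mc² = 19980 MeV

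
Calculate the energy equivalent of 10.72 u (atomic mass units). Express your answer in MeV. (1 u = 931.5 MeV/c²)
E = mc² = 9986 MeV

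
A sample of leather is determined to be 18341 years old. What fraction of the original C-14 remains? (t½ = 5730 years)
N/N₀ = (1/2)^(t/t½) = 0.1088 = 10.9%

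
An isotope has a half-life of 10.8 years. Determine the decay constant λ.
λ = ln(2)/t½ = 0.06418 year⁻¹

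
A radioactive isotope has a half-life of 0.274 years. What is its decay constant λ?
λ = ln(2)/t½ = 2.53 year⁻¹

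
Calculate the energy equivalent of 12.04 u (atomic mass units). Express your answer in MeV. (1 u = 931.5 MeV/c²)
E = mc² = 11220 MeV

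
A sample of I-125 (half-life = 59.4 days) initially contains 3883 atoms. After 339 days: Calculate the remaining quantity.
N = N₀(1/2)^(t/t½) = 74.33 atoms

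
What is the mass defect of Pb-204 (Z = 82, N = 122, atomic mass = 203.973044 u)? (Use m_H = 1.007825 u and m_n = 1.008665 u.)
Δm = Z·m_H + N·m_n − M = 1.726 u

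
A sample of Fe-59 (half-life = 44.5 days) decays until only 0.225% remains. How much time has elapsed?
t = t½ × log₂(N₀/N) = 391.4 days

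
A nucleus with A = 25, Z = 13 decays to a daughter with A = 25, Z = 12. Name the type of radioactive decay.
ΔA = 0, ΔZ = -1 ⇒ beta-plus decay (β⁺) or electron capture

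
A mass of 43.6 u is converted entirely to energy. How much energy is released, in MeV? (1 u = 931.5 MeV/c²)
E = mc² = 40610 MeV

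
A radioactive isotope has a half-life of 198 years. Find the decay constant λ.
λ = ln(2)/t½ = 0.003501 year⁻¹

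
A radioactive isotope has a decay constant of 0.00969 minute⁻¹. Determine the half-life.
t½ = ln(2)/λ = 71.53 minutes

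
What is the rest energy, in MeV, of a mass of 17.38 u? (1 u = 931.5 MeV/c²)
E = mc² = 16190 MeV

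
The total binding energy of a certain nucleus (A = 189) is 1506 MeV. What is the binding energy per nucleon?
B.E./A = 1506/189 = 7.968 MeV/nucleon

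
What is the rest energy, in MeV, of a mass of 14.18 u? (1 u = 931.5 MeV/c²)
E = mc² = 13210 MeV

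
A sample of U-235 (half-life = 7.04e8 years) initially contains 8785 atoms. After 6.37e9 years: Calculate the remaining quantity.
N = N₀(1/2)^(t/t½) = 16.59 atoms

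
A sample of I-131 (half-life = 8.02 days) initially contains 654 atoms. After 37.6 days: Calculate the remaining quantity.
N = N₀(1/2)^(t/t½) = 25.37 atoms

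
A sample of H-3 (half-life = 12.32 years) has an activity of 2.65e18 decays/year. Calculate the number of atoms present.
N = A/λ = 4.71e19 atoms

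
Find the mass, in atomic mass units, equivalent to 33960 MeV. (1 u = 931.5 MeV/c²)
m = E/c² = 36.46 u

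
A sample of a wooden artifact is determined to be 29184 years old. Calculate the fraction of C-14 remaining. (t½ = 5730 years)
N/N₀ = (1/2)^(t/t½) = 0.0293 = 2.93%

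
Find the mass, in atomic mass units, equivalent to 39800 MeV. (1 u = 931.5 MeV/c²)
m = E/c² = 42.73 u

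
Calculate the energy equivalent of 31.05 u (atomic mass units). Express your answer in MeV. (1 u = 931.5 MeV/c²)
E = mc² = 28920 MeV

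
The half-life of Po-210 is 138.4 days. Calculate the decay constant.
λ = ln(2)/t½ = 0.005008 day⁻¹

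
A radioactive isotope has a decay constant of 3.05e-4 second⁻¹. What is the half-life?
t½ = ln(2)/λ = 2273 seconds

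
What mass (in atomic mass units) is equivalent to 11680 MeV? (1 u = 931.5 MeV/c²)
m = E/c² = 12.54 u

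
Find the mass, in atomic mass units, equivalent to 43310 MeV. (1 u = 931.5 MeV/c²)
m = E/c² = 46.49 u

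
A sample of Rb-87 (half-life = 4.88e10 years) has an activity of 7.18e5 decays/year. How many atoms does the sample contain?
N = A/λ = 5.055e16 atoms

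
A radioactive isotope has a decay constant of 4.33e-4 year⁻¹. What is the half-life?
t½ = ln(2)/λ = 1601 years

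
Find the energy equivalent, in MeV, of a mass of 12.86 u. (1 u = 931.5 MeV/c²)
E = mc² = 11980 MeV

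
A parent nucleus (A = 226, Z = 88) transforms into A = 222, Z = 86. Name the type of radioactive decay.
ΔA = -4, ΔZ = -2 ⇒ alpha decay (α)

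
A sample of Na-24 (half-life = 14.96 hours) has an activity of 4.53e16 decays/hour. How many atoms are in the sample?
N = A/λ = 9.777e17 atoms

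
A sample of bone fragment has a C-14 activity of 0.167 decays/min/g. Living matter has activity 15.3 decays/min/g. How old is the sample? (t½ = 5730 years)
Age = t½ × log₂(A₀/A) = 37350 years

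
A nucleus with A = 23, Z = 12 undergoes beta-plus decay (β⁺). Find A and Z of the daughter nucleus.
Daughter: A = 23, Z = 11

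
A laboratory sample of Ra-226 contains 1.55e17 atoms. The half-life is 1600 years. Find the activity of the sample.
A = λN = 6.715e13 decays/year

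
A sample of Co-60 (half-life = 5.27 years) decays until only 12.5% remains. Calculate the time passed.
t = t½ × log₂(N₀/N) = 15.81 years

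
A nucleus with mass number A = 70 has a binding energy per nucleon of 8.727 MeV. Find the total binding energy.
B.E. = 8.727 × 70 = 610.9 MeV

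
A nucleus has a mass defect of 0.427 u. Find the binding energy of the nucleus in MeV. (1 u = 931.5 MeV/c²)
B.E. = Δm × 931.5 = 397.8 MeV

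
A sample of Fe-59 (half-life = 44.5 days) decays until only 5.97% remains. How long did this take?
t = t½ × log₂(N₀/N) = 180.9 days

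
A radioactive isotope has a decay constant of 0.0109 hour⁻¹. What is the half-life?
t½ = ln(2)/λ = 63.59 hours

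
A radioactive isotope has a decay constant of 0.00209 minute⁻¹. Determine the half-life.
t½ = ln(2)/λ = 331.6 minutes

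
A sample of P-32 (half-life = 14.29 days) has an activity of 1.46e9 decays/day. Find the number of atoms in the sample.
N = A/λ = 3.01e10 atoms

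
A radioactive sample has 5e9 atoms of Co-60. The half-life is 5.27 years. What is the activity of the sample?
A = λN = 6.576e8 decays/year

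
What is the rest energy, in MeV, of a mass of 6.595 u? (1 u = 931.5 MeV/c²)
E = mc² = 6143 MeV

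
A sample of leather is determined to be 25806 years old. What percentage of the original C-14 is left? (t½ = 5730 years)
N/N₀ = (1/2)^(t/t½) = 0.04408 = 4.41%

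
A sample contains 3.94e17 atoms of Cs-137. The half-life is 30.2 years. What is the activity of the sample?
A = λN = 9.043e15 decays/year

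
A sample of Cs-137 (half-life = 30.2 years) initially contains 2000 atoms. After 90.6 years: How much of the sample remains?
N = N₀(1/2)^(t/t½) = 250 atoms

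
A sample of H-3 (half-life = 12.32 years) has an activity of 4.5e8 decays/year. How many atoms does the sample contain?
N = A/λ = 7.998e9 atoms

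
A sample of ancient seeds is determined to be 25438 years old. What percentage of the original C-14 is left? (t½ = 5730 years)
N/N₀ = (1/2)^(t/t½) = 0.04609 = 4.61%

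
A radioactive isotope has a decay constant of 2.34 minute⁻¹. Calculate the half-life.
t½ = ln(2)/λ = 0.2962 minutes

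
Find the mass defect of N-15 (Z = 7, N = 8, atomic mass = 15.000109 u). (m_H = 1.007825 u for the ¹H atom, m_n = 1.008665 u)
Δm = Z·m_H + N·m_n − M = 0.124 u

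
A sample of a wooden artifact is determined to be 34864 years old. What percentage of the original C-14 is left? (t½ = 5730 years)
N/N₀ = (1/2)^(t/t½) = 0.01474 = 1.47%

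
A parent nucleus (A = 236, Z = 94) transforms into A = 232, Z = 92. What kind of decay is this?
ΔA = -4, ΔZ = -2 ⇒ alpha decay (α)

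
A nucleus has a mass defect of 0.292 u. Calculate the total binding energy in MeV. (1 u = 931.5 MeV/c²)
B.E. = Δm × 931.5 = 272 MeV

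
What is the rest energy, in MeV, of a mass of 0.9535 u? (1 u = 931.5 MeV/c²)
E = mc² = 888.2 MeV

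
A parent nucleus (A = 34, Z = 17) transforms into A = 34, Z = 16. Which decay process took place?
ΔA = 0, ΔZ = -1 ⇒ beta-plus decay (β⁺) or electron capture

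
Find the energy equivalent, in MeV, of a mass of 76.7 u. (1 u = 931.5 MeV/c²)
E = mc² = 71450 MeV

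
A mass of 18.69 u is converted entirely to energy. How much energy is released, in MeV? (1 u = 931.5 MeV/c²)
E = mc² = 17410 MeV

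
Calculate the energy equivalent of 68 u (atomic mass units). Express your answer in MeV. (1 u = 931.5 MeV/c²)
E = mc² = 63340 MeV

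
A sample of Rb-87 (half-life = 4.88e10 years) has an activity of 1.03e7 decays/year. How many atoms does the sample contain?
N = A/λ = 7.252e17 atoms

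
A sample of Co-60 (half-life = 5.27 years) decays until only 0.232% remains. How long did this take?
t = t½ × log₂(N₀/N) = 46.12 years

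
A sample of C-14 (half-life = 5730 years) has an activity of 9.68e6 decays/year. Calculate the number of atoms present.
N = A/λ = 8.002e10 atoms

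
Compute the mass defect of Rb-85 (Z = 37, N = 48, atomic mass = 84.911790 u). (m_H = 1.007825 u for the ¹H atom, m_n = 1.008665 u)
Δm = Z·m_H + N·m_n − M = 0.7937 u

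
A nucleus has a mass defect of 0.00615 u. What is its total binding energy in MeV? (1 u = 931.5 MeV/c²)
B.E. = Δm × 931.5 = 5.729 MeV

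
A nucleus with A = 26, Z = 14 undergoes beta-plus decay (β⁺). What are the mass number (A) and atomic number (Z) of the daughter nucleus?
Daughter: A = 26, Z = 13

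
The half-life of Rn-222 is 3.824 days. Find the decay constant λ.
λ = ln(2)/t½ = 0.1813 day⁻¹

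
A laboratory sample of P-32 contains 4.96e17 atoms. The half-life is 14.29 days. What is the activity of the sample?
A = λN = 2.406e16 decays/day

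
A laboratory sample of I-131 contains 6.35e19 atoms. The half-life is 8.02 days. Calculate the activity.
A = λN = 5.488e18 decays/day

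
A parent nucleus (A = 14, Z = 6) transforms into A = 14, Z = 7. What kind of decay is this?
ΔA = 0, ΔZ = +1 ⇒ beta-minus decay (β⁻)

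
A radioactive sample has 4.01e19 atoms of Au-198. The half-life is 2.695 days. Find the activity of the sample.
A = λN = 1.031e19 decays/day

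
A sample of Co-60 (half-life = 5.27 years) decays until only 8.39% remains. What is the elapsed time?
t = t½ × log₂(N₀/N) = 18.84 years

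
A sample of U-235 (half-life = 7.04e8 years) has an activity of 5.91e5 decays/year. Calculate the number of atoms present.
N = A/λ = 6.003e14 atoms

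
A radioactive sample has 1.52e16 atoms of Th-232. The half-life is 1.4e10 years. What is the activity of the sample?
A = λN = 7.526e5 decays/year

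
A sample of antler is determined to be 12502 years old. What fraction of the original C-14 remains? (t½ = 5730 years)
N/N₀ = (1/2)^(t/t½) = 0.2204 = 22%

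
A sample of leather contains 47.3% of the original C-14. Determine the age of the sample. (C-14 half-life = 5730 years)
Age = t½ × log₂(1/ratio) = 6189 years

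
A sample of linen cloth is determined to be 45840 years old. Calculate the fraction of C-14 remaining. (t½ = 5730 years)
N/N₀ = (1/2)^(t/t½) = 0.003906 = 0.391%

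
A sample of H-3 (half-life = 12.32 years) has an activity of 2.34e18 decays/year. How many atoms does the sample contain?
N = A/λ = 4.159e19 atoms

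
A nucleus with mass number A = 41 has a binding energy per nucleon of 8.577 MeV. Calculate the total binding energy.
B.E. = 8.577 × 41 = 351.7 MeV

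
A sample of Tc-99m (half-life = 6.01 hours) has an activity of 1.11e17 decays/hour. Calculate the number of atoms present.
N = A/λ = 9.624e17 atoms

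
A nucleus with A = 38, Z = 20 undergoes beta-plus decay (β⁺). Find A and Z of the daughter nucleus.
Daughter: A = 38, Z = 19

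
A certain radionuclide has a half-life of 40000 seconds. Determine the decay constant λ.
λ = ln(2)/t½ = 1.733e-5 second⁻¹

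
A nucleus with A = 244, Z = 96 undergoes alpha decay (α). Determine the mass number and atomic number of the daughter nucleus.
Daughter: A = 240, Z = 94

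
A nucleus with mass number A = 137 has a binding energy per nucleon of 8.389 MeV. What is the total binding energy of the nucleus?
B.E. = 8.389 × 137 = 1149 MeV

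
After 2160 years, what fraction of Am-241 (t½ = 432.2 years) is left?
N/N₀ = (1/2)^(t/t½) = 0.0313 = 3.13%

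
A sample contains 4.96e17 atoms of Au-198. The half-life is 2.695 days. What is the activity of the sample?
A = λN = 1.276e17 decays/day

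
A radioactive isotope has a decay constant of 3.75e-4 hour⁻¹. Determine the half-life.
t½ = ln(2)/λ = 1848 hours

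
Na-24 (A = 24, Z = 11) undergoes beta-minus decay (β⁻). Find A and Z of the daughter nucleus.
Daughter: A = 24, Z = 12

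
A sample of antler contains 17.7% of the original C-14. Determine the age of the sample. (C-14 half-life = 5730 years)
Age = t½ × log₂(1/ratio) = 14310 years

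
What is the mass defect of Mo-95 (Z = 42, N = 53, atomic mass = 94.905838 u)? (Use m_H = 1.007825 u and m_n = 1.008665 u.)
Δm = Z·m_H + N·m_n − M = 0.8821 u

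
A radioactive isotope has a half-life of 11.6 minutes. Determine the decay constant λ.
λ = ln(2)/t½ = 0.05975 minute⁻¹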